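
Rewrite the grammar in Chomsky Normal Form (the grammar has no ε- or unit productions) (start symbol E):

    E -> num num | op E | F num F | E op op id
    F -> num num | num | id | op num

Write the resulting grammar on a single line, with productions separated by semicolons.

Introduce a nonterminal for each terminal appearing in a rule of length ≥ 2: X1 → num, X2 → op, X3 → id.
Binarize each right-hand side of length ≥ 3 by chaining fresh nonterminals (Y1, Y2, …): affected rules were E → F X1 F; E → E X2 X2 X3.

E -> X1 X1 | X2 E | F Y1 | E Y2; F -> X1 X1 | num | id | X2 X1; X1 -> num; X2 -> op; X3 -> id; Y1 -> X1 F; Y2 -> X2 Y3; Y3 -> X2 X3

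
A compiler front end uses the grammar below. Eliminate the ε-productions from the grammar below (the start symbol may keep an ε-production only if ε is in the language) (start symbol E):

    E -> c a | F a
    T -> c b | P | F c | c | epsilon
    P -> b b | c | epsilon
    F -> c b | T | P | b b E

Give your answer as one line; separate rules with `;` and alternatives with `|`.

Nullable set = {F, P, T}.
ε ∉ L(G), so no ε-production is kept.
Expand every rule over subsets of its nullable positions: E → F a gives F a | a. T → F c gives F c | c.

E -> c a | F a | a; T -> c b | P | F c | c; P -> b b | c; F -> c b | T | P | b b E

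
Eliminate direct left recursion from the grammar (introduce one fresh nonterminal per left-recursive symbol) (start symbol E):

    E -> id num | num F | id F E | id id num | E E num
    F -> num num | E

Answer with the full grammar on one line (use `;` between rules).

E -> id num E' | num F E' | id F E E' | id id num E'; F -> num num | E; E' -> E num E' | epsilon

Directly left-recursive nonterminal: E.
For E: α = {E num}, β = {id num, num F, id F E, id id num}. Rewrite as E → β E' and E' → α E' | ε.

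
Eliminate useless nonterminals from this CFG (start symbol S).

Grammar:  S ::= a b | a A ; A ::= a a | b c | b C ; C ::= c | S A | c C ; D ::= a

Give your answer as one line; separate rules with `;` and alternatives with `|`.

Generating nonterminals: {A, C, D, S}.
Reachable from S after that: {A, C, S}.
Removed useless symbols: {D} and every production mentioning them.

S ::= a b | a A; A ::= a a | b c | b C; C ::= c | S A | c C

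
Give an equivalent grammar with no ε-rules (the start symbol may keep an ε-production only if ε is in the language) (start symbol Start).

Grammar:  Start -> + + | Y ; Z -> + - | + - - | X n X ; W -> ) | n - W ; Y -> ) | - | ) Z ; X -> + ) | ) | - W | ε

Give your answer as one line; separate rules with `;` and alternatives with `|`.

Start -> + + | Y; Z -> + - | + - - | X n X | X n | n X | n; W -> ) | n - W; Y -> ) | - | ) Z; X -> + ) | ) | - W

The nullable symbols are {X}.
ε ∉ L(G), so no ε-production is kept.
Add the nullable-subset variants: Z → X n X gives X n X | X n | n X | n.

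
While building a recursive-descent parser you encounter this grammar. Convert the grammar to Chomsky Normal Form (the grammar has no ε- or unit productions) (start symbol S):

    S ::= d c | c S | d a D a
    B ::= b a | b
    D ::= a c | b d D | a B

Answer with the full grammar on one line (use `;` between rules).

Introduce a nonterminal for each terminal appearing in a rule of length ≥ 2: X1 → d, X2 → c, X3 → a, X4 → b.
Binarize each right-hand side of length ≥ 3 by chaining fresh nonterminals (Y1, Y2, …): affected rules were S → X1 X3 D X3; D → X4 X1 D.

S ::= X1 X2 | X2 S | X1 Y1; B ::= X4 X3 | b; D ::= X3 X2 | X4 Y3 | X3 B; X1 ::= d; X2 ::= c; X3 ::= a; X4 ::= b; Y1 ::= X3 Y2; Y2 ::= D X3; Y3 ::= X1 D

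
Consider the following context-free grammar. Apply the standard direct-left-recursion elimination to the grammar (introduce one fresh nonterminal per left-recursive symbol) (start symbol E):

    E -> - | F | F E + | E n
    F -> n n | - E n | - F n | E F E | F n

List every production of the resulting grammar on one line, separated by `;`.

Directly left-recursive nonterminals: E, F.
For E: α = {n}, β = {-, F, F E +}. Rewrite as E → β E' and E' → α E' | ε.
For F: α = {n}, β = {n n, - E n, - F n, E F E}. Rewrite as F → β F' and F' → α F' | ε.

E -> - E' | F E' | F E + E'; F -> n n F' | - E n F' | - F n F' | E F E F'; E' -> n E' | ε; F' -> n F' | ε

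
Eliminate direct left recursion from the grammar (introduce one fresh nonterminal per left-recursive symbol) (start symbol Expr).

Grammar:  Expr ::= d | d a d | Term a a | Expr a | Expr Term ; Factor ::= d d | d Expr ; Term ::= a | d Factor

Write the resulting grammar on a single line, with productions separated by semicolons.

Expr ::= d Expr1 | d a d Expr1 | Term a a Expr1; Factor ::= d d | d Expr; Term ::= a | d Factor; Expr1 ::= a Expr1 | Term Expr1 | ε

Left recursion appears on Expr.
For Expr: α = {a, Term}, β = {d, d a d, Term a a}. Rewrite as Expr → β Expr1 and Expr1 → α Expr1 | ε.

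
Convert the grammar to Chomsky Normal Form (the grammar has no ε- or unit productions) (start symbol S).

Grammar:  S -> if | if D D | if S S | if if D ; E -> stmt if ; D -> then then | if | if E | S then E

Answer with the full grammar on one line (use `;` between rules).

Introduce a nonterminal for each terminal appearing in a rule of length ≥ 2: X1 → if, X2 → stmt, X3 → then.
Binarize each right-hand side of length ≥ 3 by chaining fresh nonterminals (Y1, Y2, …): affected rules were S → X1 D D; S → X1 S S; S → X1 X1 D; D → S X3 E.

S -> if | X1 Y1 | X1 Y2 | X1 Y3; E -> X2 X1; D -> X3 X3 | if | X1 E | S Y4; X1 -> if; X2 -> stmt; X3 -> then; Y1 -> D D; Y2 -> S S; Y3 -> X1 D; Y4 -> X3 E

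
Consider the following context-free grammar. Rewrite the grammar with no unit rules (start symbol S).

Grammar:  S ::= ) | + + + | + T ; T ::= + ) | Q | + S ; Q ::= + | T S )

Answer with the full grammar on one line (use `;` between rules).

Unit pairs: T ⇒* {Q}.
For every A with A ⇒* B via unit rules, add B's non-unit alternatives to A; then delete every rule of the form X → Y.

S ::= ) | + + + | + T; T ::= + | T S ) | + ) | + S; Q ::= + | T S )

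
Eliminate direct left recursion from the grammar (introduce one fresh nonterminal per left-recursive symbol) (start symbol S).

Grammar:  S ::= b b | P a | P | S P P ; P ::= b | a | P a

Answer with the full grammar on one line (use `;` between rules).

S ::= b b S' | P a S' | P S'; P ::= b P' | a P'; S' ::= P P S' | ε; P' ::= a P' | ε

Left recursion appears on S, P.
For S: α = {P P}, β = {b b, P a, P}. Rewrite as S → β S' and S' → α S' | ε.
For P: α = {a}, β = {b, a}. Rewrite as P → β P' and P' → α P' | ε.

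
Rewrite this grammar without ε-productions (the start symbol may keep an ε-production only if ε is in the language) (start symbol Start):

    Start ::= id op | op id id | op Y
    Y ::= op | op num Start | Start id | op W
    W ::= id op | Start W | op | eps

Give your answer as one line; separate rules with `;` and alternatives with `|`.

Nullable set = {W}.
ε ∉ L(G), so no ε-production is kept.
Expand every rule over subsets of its nullable positions: W → Start W gives Start W | Start.

Start ::= id op | op id id | op Y; Y ::= op | op num Start | Start id | op W; W ::= id op | Start W | Start | op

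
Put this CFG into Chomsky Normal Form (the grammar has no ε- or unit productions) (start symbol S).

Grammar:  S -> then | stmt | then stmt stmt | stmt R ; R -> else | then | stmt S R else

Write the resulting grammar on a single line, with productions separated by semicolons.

Introduce a nonterminal for each terminal appearing in a rule of length ≥ 2: X1 → then, X2 → stmt, X3 → else.
Binarize each right-hand side of length ≥ 3 by chaining fresh nonterminals (Y1, Y2, …): affected rules were S → X1 X2 X2; R → X2 S R X3.

S -> then | stmt | X1 Y1 | X2 R; R -> else | then | X2 Y2; X1 -> then; X2 -> stmt; X3 -> else; Y1 -> X2 X2; Y2 -> S Y3; Y3 -> R X3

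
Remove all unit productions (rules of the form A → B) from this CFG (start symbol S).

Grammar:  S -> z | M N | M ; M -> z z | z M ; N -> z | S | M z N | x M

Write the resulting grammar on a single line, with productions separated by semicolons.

Unit pairs: N ⇒* {M, S}; S ⇒* {M}.
For each unit pair (A, B), copy every non-unit production of B to A, then drop all unit productions.

S -> z | M N | z z | z M; M -> z z | z M; N -> z | M N | M z N | x M | z z | z M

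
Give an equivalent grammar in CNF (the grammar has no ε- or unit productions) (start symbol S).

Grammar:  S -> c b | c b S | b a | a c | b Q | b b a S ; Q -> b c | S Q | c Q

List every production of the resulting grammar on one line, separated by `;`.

Introduce a nonterminal for each terminal appearing in a rule of length ≥ 2: X1 → c, X2 → b, X3 → a.
Binarize each right-hand side of length ≥ 3 by chaining fresh nonterminals (Y1, Y2, …): affected rules were S → X1 X2 S; S → X2 X2 X3 S.

S -> X1 X2 | X1 Y1 | X2 X3 | X3 X1 | X2 Q | X2 Y2; Q -> X2 X1 | S Q | X1 Q; X1 -> c; X2 -> b; X3 -> a; Y1 -> X2 S; Y2 -> X2 Y3; Y3 -> X3 S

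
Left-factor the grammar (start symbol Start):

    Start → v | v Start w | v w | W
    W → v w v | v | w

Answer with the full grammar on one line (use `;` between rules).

Start → W | v Start1; W → w | v W1; Start1 → ε | Start w | w; W1 → w v | ε

Start has alternatives sharing prefix 'v': factor to Start → v Start1 with Start1 → ε | Start w | w.
W has alternatives sharing prefix 'v': factor to W → v W1 with W1 → w v | ε.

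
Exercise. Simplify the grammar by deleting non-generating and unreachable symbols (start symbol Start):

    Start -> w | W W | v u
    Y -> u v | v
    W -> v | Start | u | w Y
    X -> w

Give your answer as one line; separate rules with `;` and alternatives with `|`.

Generating nonterminals: {Start, W, X, Y}.
Reachable from Start after that: {Start, W, Y}.
Removed useless symbols: {X} and every production mentioning them.

Start -> w | W W | v u; Y -> u v | v; W -> v | Start | u | w Y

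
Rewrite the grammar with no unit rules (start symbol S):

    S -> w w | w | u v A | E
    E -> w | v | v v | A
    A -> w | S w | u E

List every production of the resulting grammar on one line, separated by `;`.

S -> w | v | v v | w w | u v A | S w | u E; E -> w | v | v v | S w | u E; A -> w | S w | u E

Unit pairs: E ⇒* {A}; S ⇒* {A, E}.
For each unit pair (A, B), copy every non-unit production of B to A, then drop all unit productions.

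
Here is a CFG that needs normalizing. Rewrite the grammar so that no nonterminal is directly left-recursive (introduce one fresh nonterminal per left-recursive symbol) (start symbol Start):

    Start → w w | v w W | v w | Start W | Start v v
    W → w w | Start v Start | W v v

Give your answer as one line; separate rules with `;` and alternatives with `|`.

Start → w w Start1 | v w W Start1 | v w Start1; W → w w W1 | Start v Start W1; Start1 → W Start1 | v v Start1 | eps; W1 → v v W1 | eps

Start, W are directly left-recursive.
For Start: α = {W, v v}, β = {w w, v w W, v w}. Rewrite as Start → β Start1 and Start1 → α Start1 | ε.
For W: α = {v v}, β = {w w, Start v Start}. Rewrite as W → β W1 and W1 → α W1 | ε.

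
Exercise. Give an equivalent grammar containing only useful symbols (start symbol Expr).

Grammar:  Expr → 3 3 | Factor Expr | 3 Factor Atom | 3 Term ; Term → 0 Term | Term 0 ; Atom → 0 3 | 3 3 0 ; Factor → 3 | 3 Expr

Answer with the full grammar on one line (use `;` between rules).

Generating nonterminals: {Atom, Expr, Factor}.
Reachable from Expr after that: {Atom, Expr, Factor}.
Removed useless symbols: {Term} and every production mentioning them.

Expr → 3 3 | Factor Expr | 3 Factor Atom; Atom → 0 3 | 3 3 0; Factor → 3 | 3 Expr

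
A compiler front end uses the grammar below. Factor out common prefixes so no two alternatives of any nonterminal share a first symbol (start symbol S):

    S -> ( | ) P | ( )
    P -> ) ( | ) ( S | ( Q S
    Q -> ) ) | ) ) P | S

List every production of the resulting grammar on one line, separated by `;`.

S has alternatives sharing prefix '(': factor to S → ( S' with S' → ε | ).
P has alternatives sharing prefix ') (': factor to P → ) ( P' with P' → ε | S.
Q has alternatives sharing prefix ') )': factor to Q → ) ) Q' with Q' → ε | P.

S -> ) P | ( S'; P -> ( Q S | ) ( P'; Q -> S | ) ) Q'; S' -> ε | ); P' -> ε | S; Q' -> ε | P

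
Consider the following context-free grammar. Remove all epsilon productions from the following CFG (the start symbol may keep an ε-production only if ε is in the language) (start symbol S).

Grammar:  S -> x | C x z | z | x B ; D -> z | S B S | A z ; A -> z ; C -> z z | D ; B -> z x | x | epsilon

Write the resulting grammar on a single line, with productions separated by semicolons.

S -> x | C x z | z | x B; D -> z | S B S | S S | A z; A -> z; C -> z z | D; B -> z x | x

Nullable set = {B}.
ε ∉ L(G), so no ε-production is kept.
For each production, add variants omitting each subset of nullable occurrences: D → S B S gives S B S | S S.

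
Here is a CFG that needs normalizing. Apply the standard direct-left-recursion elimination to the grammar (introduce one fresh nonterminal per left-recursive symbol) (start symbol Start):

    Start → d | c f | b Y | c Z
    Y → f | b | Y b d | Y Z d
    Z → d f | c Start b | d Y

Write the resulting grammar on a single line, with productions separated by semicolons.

Start → d | c f | b Y | c Z; Y → f Y1 | b Y1; Z → d f | c Start b | d Y; Y1 → b d Y1 | Z d Y1 | ε

Left recursion appears on Y.
For Y: α = {b d, Z d}, β = {f, b}. Rewrite as Y → β Y1 and Y1 → α Y1 | ε.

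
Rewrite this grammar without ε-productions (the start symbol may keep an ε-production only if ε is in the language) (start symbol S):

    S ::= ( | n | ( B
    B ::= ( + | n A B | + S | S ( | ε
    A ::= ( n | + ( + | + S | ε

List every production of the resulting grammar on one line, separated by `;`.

S ::= ( | n | ( B; B ::= ( + | n A B | n A | n B | n | + S | S (; A ::= ( n | + ( + | + S

Nullable nonterminals: {A, B}.
ε ∉ L(G), so no ε-production is kept.
Expand every rule over subsets of its nullable positions: B → n A B gives n A B | n A | n B | n.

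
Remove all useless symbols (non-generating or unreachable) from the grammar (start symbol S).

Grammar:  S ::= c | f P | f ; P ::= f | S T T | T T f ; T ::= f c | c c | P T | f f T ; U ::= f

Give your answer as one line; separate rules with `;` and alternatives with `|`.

Generating nonterminals: {P, S, T, U}.
Reachable from S after that: {P, S, T}.
Removed useless symbols: {U} and every production mentioning them.

S ::= c | f P | f; P ::= f | S T T | T T f; T ::= f c | c c | P T | f f T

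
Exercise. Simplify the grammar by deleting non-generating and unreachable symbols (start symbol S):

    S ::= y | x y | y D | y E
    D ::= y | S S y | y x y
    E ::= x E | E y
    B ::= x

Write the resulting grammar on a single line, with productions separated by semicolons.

S ::= y | x y | y D; D ::= y | S S y | y x y

Generating nonterminals: {B, D, S}.
Reachable from S after that: {D, S}.
Removed useless symbols: {B, E} and every production mentioning them.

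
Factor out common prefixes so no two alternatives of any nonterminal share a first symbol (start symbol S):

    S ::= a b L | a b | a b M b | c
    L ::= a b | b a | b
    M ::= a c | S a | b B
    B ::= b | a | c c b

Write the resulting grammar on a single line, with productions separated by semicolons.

S ::= c | a b S'; L ::= a b | b L'; M ::= a c | S a | b B; B ::= b | a | c c b; S' ::= L | epsilon | M b; L' ::= a | epsilon

S has alternatives sharing prefix 'a b': factor to S → a b S' with S' → L | ε | M b.
L has alternatives sharing prefix 'b': factor to L → b L' with L' → a | ε.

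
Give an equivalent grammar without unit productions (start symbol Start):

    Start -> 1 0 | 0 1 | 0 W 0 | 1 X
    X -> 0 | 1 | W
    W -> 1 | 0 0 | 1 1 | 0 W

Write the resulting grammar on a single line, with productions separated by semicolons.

Unit pairs: X ⇒* {W}.
For each unit pair (A, B), copy every non-unit production of B to A, then drop all unit productions.

Start -> 1 0 | 0 1 | 0 W 0 | 1 X; X -> 0 | 1 | 0 0 | 1 1 | 0 W; W -> 1 | 0 0 | 1 1 | 0 W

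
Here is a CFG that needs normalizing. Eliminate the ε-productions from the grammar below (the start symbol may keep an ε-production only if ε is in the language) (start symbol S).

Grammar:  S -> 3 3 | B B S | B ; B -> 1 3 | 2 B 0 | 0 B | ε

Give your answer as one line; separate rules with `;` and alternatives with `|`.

S -> 3 3 | B B S | B B | B S | B | ε; B -> 1 3 | 2 B 0 | 2 0 | 0 B | 0

The nullable symbols are {B, S}.
ε ∈ L(G) since S is nullable, so keep S → ε.
Expand every rule over subsets of its nullable positions: S → B B S gives B B S | B B | B S | B. B → 2 B 0 gives 2 B 0 | 2 0. B → 0 B gives 0 B | 0.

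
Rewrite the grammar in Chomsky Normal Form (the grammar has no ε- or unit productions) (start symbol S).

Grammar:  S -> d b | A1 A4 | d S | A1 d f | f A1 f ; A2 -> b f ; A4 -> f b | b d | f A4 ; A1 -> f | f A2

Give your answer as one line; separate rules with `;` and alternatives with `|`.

Introduce a nonterminal for each terminal appearing in a rule of length ≥ 2: X1 → d, X2 → b, X3 → f.
Binarize each right-hand side of length ≥ 3 by chaining fresh nonterminals (Y1, Y2, …): affected rules were S → A1 X1 X3; S → X3 A1 X3.

S -> X1 X2 | A1 A4 | X1 S | A1 Y1 | X3 Y2; A2 -> X2 X3; A4 -> X3 X2 | X2 X1 | X3 A4; A1 -> f | X3 A2; X1 -> d; X2 -> b; X3 -> f; Y1 -> X1 X3; Y2 -> A1 X3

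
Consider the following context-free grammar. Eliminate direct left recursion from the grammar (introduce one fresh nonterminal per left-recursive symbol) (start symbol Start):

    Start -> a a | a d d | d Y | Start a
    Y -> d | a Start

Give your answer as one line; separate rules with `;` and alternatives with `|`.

Start -> a a Start1 | a d d Start1 | d Y Start1; Y -> d | a Start; Start1 -> a Start1 | ε

Left recursion appears on Start.
For Start: α = {a}, β = {a a, a d d, d Y}. Rewrite as Start → β Start1 and Start1 → α Start1 | ε.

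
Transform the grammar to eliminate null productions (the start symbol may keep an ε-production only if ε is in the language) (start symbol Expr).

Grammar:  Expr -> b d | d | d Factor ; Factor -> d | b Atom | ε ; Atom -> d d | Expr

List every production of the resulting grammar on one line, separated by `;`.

Expr -> b d | d | d Factor; Factor -> d | b Atom; Atom -> d d | Expr

Nullable set = {Factor}.
ε ∉ L(G), so no ε-production is kept.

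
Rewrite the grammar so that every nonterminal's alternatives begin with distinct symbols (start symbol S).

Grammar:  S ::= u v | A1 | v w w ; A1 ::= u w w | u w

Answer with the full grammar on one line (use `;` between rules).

S ::= u v | A1 | v w w; A1 ::= u w A1'; A1' ::= w | ε

A1 has alternatives sharing prefix 'u w': factor to A1 → u w A1' with A1' → w | ε.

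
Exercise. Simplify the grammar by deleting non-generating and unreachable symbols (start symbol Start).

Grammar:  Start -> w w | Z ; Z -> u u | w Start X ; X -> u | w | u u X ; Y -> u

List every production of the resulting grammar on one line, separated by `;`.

Generating nonterminals: {Start, X, Y, Z}.
Reachable from Start after that: {Start, X, Z}.
Removed useless symbols: {Y} and every production mentioning them.

Start -> w w | Z; Z -> u u | w Start X; X -> u | w | u u X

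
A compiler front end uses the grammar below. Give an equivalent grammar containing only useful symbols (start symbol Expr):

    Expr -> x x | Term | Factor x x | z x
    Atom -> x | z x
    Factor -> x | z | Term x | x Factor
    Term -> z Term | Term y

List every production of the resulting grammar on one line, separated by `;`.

Generating nonterminals: {Atom, Expr, Factor}.
Reachable from Expr after that: {Expr, Factor}.
Removed useless symbols: {Atom, Term} and every production mentioning them.

Expr -> x x | Factor x x | z x; Factor -> x | z | x Factor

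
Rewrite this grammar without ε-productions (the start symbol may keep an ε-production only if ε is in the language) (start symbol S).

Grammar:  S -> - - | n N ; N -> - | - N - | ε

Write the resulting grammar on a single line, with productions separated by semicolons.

Nullable nonterminals: {N}.
ε ∉ L(G), so no ε-production is kept.
For each production, add variants omitting each subset of nullable occurrences: S → n N gives n N | n. N → - N - gives - N - | - -.

S -> - - | n N | n; N -> - | - N - | - -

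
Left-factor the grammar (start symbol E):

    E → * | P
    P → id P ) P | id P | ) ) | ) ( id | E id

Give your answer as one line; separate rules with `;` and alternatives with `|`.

P has alternatives sharing prefix 'id P': factor to P → id P P' with P' → ) P | ε.
P has alternatives sharing prefix ')': factor to P → ) P'' with P'' → ) | ( id.

E → * | P; P → E id | id P P' | ) P''; P' → ) P | ε; P'' → ) | ( id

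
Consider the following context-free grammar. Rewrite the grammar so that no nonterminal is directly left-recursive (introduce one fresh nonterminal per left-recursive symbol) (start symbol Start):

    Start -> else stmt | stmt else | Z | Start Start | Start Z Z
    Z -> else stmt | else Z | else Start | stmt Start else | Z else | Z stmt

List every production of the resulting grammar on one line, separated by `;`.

Start -> else stmt Start1 | stmt else Start1 | Z Start1; Z -> else stmt Z1 | else Z Z1 | else Start Z1 | stmt Start else Z1; Start1 -> Start Start1 | Z Z Start1 | ε; Z1 -> else Z1 | stmt Z1 | ε

Start, Z are directly left-recursive.
For Start: α = {Start, Z Z}, β = {else stmt, stmt else, Z}. Rewrite as Start → β Start1 and Start1 → α Start1 | ε.
For Z: α = {else, stmt}, β = {else stmt, else Z, else Start, stmt Start else}. Rewrite as Z → β Z1 and Z1 → α Z1 | ε.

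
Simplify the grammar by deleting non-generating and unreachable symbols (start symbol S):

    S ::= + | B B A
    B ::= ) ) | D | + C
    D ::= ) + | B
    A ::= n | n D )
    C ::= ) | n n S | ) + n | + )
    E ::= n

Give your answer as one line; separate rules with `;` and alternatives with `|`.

Generating nonterminals: {A, B, C, D, E, S}.
Reachable from S after that: {A, B, C, D, S}.
Removed useless symbols: {E} and every production mentioning them.

S ::= + | B B A; B ::= ) ) | D | + C; D ::= ) + | B; A ::= n | n D ); C ::= ) | n n S | ) + n | + )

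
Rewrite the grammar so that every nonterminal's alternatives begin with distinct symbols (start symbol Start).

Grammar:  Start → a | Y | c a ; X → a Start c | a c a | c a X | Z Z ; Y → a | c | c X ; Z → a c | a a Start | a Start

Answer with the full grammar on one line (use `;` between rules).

Start → a | Y | c a; X → c a X | Z Z | a X1; Y → a | c Y1; Z → a Z1; X1 → Start c | c a; Y1 → ε | X; Z1 → c | a Start | Start

X has alternatives sharing prefix 'a': factor to X → a X1 with X1 → Start c | c a.
Y has alternatives sharing prefix 'c': factor to Y → c Y1 with Y1 → ε | X.
Z has alternatives sharing prefix 'a': factor to Z → a Z1 with Z1 → c | a Start | Start.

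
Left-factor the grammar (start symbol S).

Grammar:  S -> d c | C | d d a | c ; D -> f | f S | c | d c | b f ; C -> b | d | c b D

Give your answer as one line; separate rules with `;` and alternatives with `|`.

S has alternatives sharing prefix 'd': factor to S → d S' with S' → c | d a.
D has alternatives sharing prefix 'f': factor to D → f D' with D' → ε | S.

S -> C | c | d S'; D -> c | d c | b f | f D'; C -> b | d | c b D; S' -> c | d a; D' -> epsilon | S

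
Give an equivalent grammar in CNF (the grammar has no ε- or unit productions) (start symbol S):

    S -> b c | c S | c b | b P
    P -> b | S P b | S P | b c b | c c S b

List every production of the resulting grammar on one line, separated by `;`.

Introduce a nonterminal for each terminal appearing in a rule of length ≥ 2: X1 → b, X2 → c.
Binarize each right-hand side of length ≥ 3 by chaining fresh nonterminals (Y1, Y2, …): affected rules were P → S P X1; P → X1 X2 X1; P → X2 X2 S X1.

S -> X1 X2 | X2 S | X2 X1 | X1 P; P -> b | S Y1 | S P | X1 Y2 | X2 Y3; X1 -> b; X2 -> c; Y1 -> P X1; Y2 -> X2 X1; Y3 -> X2 Y4; Y4 -> S X1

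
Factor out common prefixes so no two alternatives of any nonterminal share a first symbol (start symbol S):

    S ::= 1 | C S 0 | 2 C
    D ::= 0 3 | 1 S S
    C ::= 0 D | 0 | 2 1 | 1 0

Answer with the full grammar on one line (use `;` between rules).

S ::= 1 | C S 0 | 2 C; D ::= 0 3 | 1 S S; C ::= 2 1 | 1 0 | 0 C'; C' ::= D | ε

C has alternatives sharing prefix '0': factor to C → 0 C' with C' → D | ε.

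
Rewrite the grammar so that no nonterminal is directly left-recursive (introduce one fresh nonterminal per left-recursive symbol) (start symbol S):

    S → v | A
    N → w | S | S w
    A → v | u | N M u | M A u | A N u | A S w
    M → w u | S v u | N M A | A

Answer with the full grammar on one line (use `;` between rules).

S → v | A; N → w | S | S w; A → v A' | u A' | N M u A' | M A u A'; M → w u | S v u | N M A | A; A' → N u A' | S w A' | ε

Directly left-recursive nonterminal: A.
For A: α = {N u, S w}, β = {v, u, N M u, M A u}. Rewrite as A → β A' and A' → α A' | ε.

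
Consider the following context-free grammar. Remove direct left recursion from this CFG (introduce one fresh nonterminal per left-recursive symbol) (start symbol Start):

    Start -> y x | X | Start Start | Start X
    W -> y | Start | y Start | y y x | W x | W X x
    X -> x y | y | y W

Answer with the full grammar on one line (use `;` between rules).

Start -> y x Start1 | X Start1; W -> y W1 | Start W1 | y Start W1 | y y x W1; X -> x y | y | y W; Start1 -> Start Start1 | X Start1 | ε; W1 -> x W1 | X x W1 | ε

Directly left-recursive nonterminals: Start, W.
For Start: α = {Start, X}, β = {y x, X}. Rewrite as Start → β Start1 and Start1 → α Start1 | ε.
For W: α = {x, X x}, β = {y, Start, y Start, y y x}. Rewrite as W → β W1 and W1 → α W1 | ε.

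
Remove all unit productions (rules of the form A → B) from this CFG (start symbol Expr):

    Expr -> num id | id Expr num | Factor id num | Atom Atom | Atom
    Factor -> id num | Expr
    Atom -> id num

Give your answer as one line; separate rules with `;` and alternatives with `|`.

Expr -> id num | num id | id Expr num | Factor id num | Atom Atom; Factor -> id num | num id | id Expr num | Factor id num | Atom Atom; Atom -> id num

Unit pairs: Expr ⇒* {Atom}; Factor ⇒* {Atom, Expr}.
For every A with A ⇒* B via unit rules, add B's non-unit alternatives to A; then delete every rule of the form X → Y.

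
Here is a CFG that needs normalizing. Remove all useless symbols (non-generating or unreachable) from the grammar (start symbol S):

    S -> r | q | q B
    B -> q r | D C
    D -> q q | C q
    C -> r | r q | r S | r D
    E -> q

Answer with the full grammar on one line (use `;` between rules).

S -> r | q | q B; B -> q r | D C; D -> q q | C q; C -> r | r q | r S | r D

Generating nonterminals: {B, C, D, E, S}.
Reachable from S after that: {B, C, D, S}.
Removed useless symbols: {E} and every production mentioning them.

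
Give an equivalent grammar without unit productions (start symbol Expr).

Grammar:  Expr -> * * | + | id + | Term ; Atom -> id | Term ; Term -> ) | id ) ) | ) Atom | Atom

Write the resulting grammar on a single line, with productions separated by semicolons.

Expr -> ) | id ) ) | ) Atom | id | * * | + | id +; Atom -> ) | id ) ) | ) Atom | id; Term -> ) | id ) ) | ) Atom | id

Unit pairs: Atom ⇒* {Term}; Expr ⇒* {Atom, Term}; Term ⇒* {Atom}.
For every A with A ⇒* B via unit rules, add B's non-unit alternatives to A; then delete every rule of the form X → Y.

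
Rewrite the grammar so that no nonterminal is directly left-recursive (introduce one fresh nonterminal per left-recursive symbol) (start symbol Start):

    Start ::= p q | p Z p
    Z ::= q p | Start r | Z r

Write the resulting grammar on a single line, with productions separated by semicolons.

Start ::= p q | p Z p; Z ::= q p Z1 | Start r Z1; Z1 ::= r Z1 | ε

Directly left-recursive nonterminal: Z.
For Z: α = {r}, β = {q p, Start r}. Rewrite as Z → β Z1 and Z1 → α Z1 | ε.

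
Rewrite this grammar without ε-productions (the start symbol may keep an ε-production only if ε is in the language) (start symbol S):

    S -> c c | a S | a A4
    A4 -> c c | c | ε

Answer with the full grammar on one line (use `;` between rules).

S -> c c | a S | a A4 | a; A4 -> c c | c

The nullable symbols are {A4}.
ε ∉ L(G), so no ε-production is kept.
Add the nullable-subset variants: S → a A4 gives a A4 | a.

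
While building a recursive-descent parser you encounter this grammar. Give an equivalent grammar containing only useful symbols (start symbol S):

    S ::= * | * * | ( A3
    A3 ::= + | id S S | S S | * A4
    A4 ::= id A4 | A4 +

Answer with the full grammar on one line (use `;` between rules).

Generating nonterminals: {A3, S}.
Reachable from S after that: {A3, S}.
Removed useless symbols: {A4} and every production mentioning them.

S ::= * | * * | ( A3; A3 ::= + | id S S | S S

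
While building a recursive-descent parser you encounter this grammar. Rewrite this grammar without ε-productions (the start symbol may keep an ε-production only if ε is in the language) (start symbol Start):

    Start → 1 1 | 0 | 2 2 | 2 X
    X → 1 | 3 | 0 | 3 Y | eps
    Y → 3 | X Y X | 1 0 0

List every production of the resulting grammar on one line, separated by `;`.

Nullable set = {X}.
ε ∉ L(G), so no ε-production is kept.
For each production, add variants omitting each subset of nullable occurrences: Start → 2 X gives 2 X | 2. Y → X Y X gives X Y X | X Y | Y X.

Start → 1 1 | 0 | 2 2 | 2 X | 2; X → 1 | 3 | 0 | 3 Y; Y → 3 | X Y X | X Y | Y X | 1 0 0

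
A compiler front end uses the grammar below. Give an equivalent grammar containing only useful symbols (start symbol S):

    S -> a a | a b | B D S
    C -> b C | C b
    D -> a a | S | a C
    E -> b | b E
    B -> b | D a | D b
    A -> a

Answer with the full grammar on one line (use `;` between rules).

Generating nonterminals: {A, B, D, E, S}.
Reachable from S after that: {B, D, S}.
Removed useless symbols: {A, C, E} and every production mentioning them.

S -> a a | a b | B D S; D -> a a | S; B -> b | D a | D b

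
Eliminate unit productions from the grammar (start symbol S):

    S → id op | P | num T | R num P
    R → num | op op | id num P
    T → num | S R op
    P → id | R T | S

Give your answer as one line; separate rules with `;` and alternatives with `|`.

S → id op | num T | R num P | id | R T; R → num | op op | id num P; T → num | S R op; P → id op | num T | R num P | id | R T

Unit pairs: P ⇒* {S}; S ⇒* {P}.
For every A with A ⇒* B via unit rules, add B's non-unit alternatives to A; then delete every rule of the form X → Y.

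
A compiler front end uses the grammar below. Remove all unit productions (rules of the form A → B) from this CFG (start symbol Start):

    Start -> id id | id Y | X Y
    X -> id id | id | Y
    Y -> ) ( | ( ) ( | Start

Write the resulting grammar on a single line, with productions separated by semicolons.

Start -> id id | id Y | X Y; X -> id id | id Y | X Y | id | ) ( | ( ) (; Y -> id id | id Y | X Y | ) ( | ( ) (

Unit pairs: X ⇒* {Start, Y}; Y ⇒* {Start}.
Replace each nonterminal's rules with the union of the non-unit rules of every nonterminal it unit-derives.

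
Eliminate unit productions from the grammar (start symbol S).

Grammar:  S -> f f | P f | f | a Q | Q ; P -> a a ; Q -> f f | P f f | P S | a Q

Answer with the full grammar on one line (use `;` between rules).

S -> f f | P f | f | a Q | P f f | P S; P -> a a; Q -> f f | P f f | P S | a Q

Unit pairs: S ⇒* {Q}.
For each unit pair (A, B), copy every non-unit production of B to A, then drop all unit productions.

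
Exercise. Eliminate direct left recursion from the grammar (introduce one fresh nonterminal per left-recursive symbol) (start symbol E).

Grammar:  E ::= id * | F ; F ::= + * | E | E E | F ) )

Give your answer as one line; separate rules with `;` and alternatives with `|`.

Directly left-recursive nonterminal: F.
For F: α = {) )}, β = {+ *, E, E E}. Rewrite as F → β F' and F' → α F' | ε.

E ::= id * | F; F ::= + * F' | E F' | E E F'; F' ::= ) ) F' | ε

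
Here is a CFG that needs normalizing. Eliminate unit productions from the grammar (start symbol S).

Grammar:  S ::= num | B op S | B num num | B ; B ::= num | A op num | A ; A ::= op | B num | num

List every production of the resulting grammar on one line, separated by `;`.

S ::= num | A op num | B op S | B num num | op | B num; B ::= num | A op num | op | B num; A ::= op | B num | num

Unit pairs: B ⇒* {A}; S ⇒* {A, B}.
For each unit pair (A, B), copy every non-unit production of B to A, then drop all unit productions.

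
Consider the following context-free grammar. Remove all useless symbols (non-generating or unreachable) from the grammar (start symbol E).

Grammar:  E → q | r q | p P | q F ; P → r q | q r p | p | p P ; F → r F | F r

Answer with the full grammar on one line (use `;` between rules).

Generating nonterminals: {E, P}.
Reachable from E after that: {E, P}.
Removed useless symbols: {F} and every production mentioning them.

E → q | r q | p P; P → r q | q r p | p | p P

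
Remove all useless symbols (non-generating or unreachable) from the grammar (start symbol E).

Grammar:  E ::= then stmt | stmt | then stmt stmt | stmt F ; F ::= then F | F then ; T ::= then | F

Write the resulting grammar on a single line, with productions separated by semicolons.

E ::= then stmt | stmt | then stmt stmt

Generating nonterminals: {E, T}.
Reachable from E after that: {E}.
Removed useless symbols: {F, T} and every production mentioning them.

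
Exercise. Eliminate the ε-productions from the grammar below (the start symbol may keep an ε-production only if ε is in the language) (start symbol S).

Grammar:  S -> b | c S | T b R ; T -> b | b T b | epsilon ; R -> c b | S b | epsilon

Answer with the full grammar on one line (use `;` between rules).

S -> b | c S | T b R | T b | b R; T -> b | b T b | b b; R -> c b | S b

Nullable set = {R, T}.
ε ∉ L(G), so no ε-production is kept.
Expand every rule over subsets of its nullable positions: S → T b R gives T b R | T b | b R. T → b T b gives b T b | b b.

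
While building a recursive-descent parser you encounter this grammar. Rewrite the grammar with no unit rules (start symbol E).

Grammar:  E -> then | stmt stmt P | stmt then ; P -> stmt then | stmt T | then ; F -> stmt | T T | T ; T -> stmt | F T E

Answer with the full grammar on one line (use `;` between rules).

E -> then | stmt stmt P | stmt then; P -> stmt then | stmt T | then; F -> stmt | T T | F T E; T -> stmt | F T E

Unit pairs: F ⇒* {T}.
Replace each nonterminal's rules with the union of the non-unit rules of every nonterminal it unit-derives.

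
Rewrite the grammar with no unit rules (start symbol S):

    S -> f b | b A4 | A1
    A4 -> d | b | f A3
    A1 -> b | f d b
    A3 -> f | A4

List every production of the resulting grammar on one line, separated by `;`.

S -> b | f d b | f b | b A4; A4 -> d | b | f A3; A1 -> b | f d b; A3 -> d | b | f A3 | f

Unit pairs: A3 ⇒* {A4}; S ⇒* {A1}.
For every A with A ⇒* B via unit rules, add B's non-unit alternatives to A; then delete every rule of the form X → Y.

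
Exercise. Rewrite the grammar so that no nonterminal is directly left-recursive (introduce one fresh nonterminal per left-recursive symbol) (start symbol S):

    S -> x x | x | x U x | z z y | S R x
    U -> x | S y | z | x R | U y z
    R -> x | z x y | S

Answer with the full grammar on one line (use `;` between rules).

Left recursion appears on S, U.
For S: α = {R x}, β = {x x, x, x U x, z z y}. Rewrite as S → β S' and S' → α S' | ε.
For U: α = {y z}, β = {x, S y, z, x R}. Rewrite as U → β U' and U' → α U' | ε.

S -> x x S' | x S' | x U x S' | z z y S'; U -> x U' | S y U' | z U' | x R U'; R -> x | z x y | S; S' -> R x S' | epsilon; U' -> y z U' | epsilon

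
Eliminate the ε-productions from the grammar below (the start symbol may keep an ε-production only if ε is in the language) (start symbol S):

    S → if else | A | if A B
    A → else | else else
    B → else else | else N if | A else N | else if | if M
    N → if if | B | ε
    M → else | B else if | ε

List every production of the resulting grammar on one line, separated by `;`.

S → if else | A | if A B; A → else | else else; B → else else | else N if | else if | A else N | A else | if M | if; N → if if | B; M → else | B else if

The nullable symbols are {M, N}.
ε ∉ L(G), so no ε-production is kept.
Add the nullable-subset variants: B → else N if gives else N if | else if. B → A else N gives A else N | A else. B → if M gives if M | if.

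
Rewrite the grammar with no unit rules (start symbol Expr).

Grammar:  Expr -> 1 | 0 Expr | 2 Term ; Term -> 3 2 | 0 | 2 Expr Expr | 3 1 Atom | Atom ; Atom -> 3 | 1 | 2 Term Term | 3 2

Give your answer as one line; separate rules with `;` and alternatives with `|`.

Expr -> 1 | 0 Expr | 2 Term; Term -> 3 2 | 0 | 2 Expr Expr | 3 1 Atom | 3 | 1 | 2 Term Term; Atom -> 3 | 1 | 2 Term Term | 3 2

Unit pairs: Term ⇒* {Atom}.
Replace each nonterminal's rules with the union of the non-unit rules of every nonterminal it unit-derives.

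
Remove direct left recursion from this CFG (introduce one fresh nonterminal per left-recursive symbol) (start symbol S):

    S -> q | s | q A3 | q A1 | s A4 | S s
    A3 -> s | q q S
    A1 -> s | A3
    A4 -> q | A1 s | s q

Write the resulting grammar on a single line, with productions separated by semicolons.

S -> q S' | s S' | q A3 S' | q A1 S' | s A4 S'; A3 -> s | q q S; A1 -> s | A3; A4 -> q | A1 s | s q; S' -> s S' | ε

Left recursion appears on S.
For S: α = {s}, β = {q, s, q A3, q A1, s A4}. Rewrite as S → β S' and S' → α S' | ε.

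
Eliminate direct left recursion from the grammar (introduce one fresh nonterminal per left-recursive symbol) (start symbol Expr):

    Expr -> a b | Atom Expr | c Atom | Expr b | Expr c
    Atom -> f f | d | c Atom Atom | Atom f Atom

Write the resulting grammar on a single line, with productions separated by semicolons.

Expr -> a b Expr1 | Atom Expr Expr1 | c Atom Expr1; Atom -> f f Atom1 | d Atom1 | c Atom Atom Atom1; Expr1 -> b Expr1 | c Expr1 | ε; Atom1 -> f Atom Atom1 | ε

Left recursion appears on Expr, Atom.
For Expr: α = {b, c}, β = {a b, Atom Expr, c Atom}. Rewrite as Expr → β Expr1 and Expr1 → α Expr1 | ε.
For Atom: α = {f Atom}, β = {f f, d, c Atom Atom}. Rewrite as Atom → β Atom1 and Atom1 → α Atom1 | ε.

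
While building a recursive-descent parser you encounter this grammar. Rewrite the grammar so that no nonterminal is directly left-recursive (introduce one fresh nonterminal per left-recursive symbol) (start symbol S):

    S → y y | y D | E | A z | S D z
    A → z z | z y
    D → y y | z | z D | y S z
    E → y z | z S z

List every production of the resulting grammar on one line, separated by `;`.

S → y y S' | y D S' | E S' | A z S'; A → z z | z y; D → y y | z | z D | y S z; E → y z | z S z; S' → D z S' | ε

Directly left-recursive nonterminal: S.
For S: α = {D z}, β = {y y, y D, E, A z}. Rewrite as S → β S' and S' → α S' | ε.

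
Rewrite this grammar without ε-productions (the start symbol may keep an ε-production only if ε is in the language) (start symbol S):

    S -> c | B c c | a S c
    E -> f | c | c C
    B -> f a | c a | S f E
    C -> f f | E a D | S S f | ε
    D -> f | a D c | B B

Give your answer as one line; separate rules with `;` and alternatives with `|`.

S -> c | B c c | a S c; E -> f | c | c C; B -> f a | c a | S f E; C -> f f | E a D | S S f; D -> f | a D c | B B

Nullable nonterminals: {C}.
ε ∉ L(G), so no ε-production is kept.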